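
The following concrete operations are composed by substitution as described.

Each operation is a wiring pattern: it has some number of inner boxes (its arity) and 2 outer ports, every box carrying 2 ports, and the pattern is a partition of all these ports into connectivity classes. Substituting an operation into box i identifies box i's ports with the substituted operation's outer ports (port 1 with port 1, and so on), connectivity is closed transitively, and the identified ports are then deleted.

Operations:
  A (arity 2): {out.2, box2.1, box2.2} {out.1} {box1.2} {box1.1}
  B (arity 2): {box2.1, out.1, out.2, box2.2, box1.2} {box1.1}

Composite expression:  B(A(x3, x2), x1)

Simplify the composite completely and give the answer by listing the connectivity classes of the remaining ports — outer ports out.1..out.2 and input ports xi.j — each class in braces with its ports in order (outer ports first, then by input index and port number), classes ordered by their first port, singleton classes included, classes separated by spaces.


{out.1, out.2, x1.1, x1.2, x2.1, x2.2} {x3.1} {x3.2}

Connectivity passes through glued B-boundaries; trace each wire chain.
after A, the pattern on (x3, x2) reads {out.1} {out.2, x2.1, x2.2} {x3.1} {x3.2} (out.j = its outer ports)
after B, the pattern on (x3, x2, x1) reads {out.1, out.2, x1.1, x1.2, x2.1, x2.2} {x3.1} {x3.2} (out.j = its outer ports)


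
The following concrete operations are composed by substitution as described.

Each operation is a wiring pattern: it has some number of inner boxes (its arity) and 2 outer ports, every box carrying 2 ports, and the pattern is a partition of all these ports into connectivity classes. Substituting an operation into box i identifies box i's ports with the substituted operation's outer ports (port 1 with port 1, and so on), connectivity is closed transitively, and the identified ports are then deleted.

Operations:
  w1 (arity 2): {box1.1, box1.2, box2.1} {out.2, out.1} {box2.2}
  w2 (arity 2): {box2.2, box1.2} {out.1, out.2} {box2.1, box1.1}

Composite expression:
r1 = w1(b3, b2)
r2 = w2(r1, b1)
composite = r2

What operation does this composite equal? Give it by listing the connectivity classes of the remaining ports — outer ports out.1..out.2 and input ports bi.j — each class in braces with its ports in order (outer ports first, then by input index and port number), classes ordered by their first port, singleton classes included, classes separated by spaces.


After gluing at w2, chains via deleted ports link the b-ports.
after w1, the pattern on (b3, b2) reads {out.1, out.2} {b2.1, b3.1, b3.2} {b2.2} (out.j = its outer ports)
after w2, the pattern on (b3, b2, b1) reads {out.1, out.2} {b1.1, b1.2} {b2.1, b3.1, b3.2} {b2.2} (out.j = its outer ports)

{out.1, out.2} {b1.1, b1.2} {b2.1, b3.1, b3.2} {b2.2}


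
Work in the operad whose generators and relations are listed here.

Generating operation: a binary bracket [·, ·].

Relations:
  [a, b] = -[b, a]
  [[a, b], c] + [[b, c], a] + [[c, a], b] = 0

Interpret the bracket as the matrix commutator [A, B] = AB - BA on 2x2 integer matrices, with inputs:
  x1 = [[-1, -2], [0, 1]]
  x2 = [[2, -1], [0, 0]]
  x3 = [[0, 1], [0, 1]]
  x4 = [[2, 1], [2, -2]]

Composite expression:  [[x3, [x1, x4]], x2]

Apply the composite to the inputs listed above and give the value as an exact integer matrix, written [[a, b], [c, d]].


[[4, -12], [8, -4]]

[x1, x4] = [[-4, 6], [4, 4]]
[x3, [x1, x4]] = [[4, 2], [4, -4]]
[[x3, [x1, x4]], x2] = [[4, -12], [8, -4]]


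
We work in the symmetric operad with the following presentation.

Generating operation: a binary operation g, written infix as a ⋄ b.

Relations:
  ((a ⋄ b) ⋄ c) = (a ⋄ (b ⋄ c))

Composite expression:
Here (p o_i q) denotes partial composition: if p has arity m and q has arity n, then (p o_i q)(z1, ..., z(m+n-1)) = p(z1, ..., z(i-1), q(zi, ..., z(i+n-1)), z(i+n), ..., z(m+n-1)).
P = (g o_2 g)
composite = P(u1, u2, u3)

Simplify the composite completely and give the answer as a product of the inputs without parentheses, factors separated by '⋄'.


u1 ⋄ u2 ⋄ u3

All parenthesizations of g agree; list the u-inputs left to right.
(u2 ⋄ u3) flattens to u2 ⋄ u3
(u1 ⋄ (u2 ⋄ u3)) flattens to u1 ⋄ u2 ⋄ u3


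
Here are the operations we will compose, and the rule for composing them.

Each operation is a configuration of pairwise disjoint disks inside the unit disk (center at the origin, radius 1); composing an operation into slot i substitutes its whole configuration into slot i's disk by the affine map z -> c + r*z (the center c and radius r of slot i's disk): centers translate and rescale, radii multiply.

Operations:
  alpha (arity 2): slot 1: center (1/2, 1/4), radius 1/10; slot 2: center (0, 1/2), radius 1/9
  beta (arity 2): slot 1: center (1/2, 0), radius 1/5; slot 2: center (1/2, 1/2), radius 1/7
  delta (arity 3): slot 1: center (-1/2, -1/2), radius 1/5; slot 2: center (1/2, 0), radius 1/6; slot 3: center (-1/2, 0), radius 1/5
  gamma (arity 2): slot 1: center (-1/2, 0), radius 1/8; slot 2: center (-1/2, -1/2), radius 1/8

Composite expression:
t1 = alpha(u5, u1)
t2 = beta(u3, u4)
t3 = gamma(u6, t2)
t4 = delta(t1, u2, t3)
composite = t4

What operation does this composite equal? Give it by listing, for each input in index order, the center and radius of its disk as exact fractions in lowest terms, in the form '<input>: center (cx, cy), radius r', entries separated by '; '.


u1: center (-1/2, -2/5), radius 1/45; u2: center (1/2, 0), radius 1/6; u3: center (-47/80, -1/10), radius 1/200; u4: center (-47/80, -7/80), radius 1/280; u5: center (-2/5, -9/20), radius 1/50; u6: center (-3/5, 0), radius 1/40


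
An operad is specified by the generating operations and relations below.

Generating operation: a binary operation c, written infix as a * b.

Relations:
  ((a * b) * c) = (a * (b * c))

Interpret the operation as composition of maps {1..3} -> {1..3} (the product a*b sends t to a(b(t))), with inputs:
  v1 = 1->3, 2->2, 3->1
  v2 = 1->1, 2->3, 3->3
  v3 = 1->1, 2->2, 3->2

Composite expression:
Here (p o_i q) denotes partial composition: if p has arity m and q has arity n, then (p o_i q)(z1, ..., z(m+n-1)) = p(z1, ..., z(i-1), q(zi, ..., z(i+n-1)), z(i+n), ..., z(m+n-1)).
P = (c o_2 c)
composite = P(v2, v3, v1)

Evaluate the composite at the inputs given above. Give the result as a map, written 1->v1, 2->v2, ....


(v3 * v1) = 1->2, 2->2, 3->1
(v2 * (v3 * v1)) = 1->3, 2->3, 3->1

1->3, 2->3, 3->1


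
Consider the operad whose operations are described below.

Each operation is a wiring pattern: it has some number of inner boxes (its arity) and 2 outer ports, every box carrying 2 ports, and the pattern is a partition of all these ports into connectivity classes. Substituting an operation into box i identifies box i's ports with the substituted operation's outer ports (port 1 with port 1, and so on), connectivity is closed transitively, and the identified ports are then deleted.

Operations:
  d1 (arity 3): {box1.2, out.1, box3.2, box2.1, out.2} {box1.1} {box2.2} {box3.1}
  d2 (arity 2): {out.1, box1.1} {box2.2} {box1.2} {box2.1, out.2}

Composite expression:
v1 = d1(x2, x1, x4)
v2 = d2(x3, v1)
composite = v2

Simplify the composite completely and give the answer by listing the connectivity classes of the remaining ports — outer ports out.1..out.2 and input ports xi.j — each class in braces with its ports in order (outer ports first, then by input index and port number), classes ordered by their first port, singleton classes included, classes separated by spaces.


{out.1, x3.1} {out.2, x1.1, x2.2, x4.2} {x1.2} {x2.1} {x3.2} {x4.1}


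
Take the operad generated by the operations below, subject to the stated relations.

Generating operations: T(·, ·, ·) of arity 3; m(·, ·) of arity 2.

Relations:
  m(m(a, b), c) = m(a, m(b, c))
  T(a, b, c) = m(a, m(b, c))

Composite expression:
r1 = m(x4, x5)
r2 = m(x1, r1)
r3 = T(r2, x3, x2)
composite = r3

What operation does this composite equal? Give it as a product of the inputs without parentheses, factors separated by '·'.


x1 · x4 · x5 · x3 · x2


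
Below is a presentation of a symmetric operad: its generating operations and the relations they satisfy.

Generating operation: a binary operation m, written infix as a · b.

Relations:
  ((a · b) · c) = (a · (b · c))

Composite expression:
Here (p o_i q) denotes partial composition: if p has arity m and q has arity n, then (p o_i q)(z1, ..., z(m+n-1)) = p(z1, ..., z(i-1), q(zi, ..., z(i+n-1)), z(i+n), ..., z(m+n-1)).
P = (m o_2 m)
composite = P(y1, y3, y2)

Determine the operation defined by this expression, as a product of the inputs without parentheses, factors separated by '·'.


y1 · y3 · y2


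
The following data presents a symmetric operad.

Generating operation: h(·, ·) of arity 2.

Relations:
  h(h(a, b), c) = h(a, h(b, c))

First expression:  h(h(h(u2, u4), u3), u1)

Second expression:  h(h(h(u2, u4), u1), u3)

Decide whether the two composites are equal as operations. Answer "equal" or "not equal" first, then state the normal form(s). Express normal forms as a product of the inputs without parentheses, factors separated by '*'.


The first expression reduces to u2 * u4 * u3 * u1
The second expression reduces to u2 * u4 * u1 * u3
Different reductions; not equal.

not equal; first: u2 * u4 * u3 * u1; second: u2 * u4 * u1 * u3


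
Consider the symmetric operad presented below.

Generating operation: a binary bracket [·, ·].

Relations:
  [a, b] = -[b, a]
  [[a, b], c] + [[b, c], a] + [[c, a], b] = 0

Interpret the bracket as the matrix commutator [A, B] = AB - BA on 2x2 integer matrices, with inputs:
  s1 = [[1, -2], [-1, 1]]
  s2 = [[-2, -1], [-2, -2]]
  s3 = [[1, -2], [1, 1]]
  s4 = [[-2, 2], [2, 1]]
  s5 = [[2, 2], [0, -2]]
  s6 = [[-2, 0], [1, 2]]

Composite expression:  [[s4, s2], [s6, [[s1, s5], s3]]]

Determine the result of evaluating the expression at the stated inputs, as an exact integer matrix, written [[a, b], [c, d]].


[[144, -176], [-160, -144]]

[s4, s2] = [[-2, 3], [-6, 2]]
[s1, s5] = [[2, 8], [-4, -2]]
[[s1, s5], s3] = [[0, -8], [-4, 0]]
[s6, [[s1, s5], s3]] = [[8, 32], [-16, -8]]
[[s4, s2], [s6, [[s1, s5], s3]]] = [[144, -176], [-160, -144]]


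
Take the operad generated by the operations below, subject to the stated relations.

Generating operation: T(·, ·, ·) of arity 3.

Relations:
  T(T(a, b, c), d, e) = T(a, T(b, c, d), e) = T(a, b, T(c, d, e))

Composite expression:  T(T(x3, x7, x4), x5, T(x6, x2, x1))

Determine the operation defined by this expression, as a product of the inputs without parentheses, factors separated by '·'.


Key point: T is associative — brackets drop, the x-order remains.
T(x3, x7, x4) collapses to x3 · x7 · x4
T(x6, x2, x1) collapses to x6 · x2 · x1
T(T(x3, x7, x4), x5, T(x6, x2, x1)) collapses to x3 · x7 · x4 · x5 · x6 · x2 · x1

x3 · x7 · x4 · x5 · x6 · x2 · x1


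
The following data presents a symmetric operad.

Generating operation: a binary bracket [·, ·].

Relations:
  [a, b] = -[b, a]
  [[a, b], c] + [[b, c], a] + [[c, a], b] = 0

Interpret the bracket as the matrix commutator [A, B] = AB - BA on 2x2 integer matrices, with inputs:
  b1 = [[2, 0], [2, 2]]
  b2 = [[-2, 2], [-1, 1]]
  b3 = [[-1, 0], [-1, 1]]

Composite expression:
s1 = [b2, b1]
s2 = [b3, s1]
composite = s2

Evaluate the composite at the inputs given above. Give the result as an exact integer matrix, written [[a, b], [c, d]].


[[0, 0], [4, 0]]

[b2, b1] = [[4, 0], [6, -4]]
[b3, [b2, b1]] = [[0, 0], [4, 0]]


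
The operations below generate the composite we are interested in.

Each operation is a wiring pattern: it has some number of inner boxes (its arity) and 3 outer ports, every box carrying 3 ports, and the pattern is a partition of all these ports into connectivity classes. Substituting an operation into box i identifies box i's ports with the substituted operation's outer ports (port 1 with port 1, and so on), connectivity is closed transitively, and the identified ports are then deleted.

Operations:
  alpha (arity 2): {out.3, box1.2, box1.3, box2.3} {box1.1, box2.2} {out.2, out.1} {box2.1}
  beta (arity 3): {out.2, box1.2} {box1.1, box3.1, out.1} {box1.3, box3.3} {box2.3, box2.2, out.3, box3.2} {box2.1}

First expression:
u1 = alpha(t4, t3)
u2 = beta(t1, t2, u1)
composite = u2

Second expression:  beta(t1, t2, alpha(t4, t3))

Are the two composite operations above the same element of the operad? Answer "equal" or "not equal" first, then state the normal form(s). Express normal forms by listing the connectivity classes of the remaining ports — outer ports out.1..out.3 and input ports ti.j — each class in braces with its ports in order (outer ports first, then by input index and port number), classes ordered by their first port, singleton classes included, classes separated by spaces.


equal; both compose to {out.1, out.3, t1.1, t2.2, t2.3} {out.2, t1.2} {t1.3, t3.3, t4.2, t4.3} {t2.1} {t3.1} {t3.2, t4.1}


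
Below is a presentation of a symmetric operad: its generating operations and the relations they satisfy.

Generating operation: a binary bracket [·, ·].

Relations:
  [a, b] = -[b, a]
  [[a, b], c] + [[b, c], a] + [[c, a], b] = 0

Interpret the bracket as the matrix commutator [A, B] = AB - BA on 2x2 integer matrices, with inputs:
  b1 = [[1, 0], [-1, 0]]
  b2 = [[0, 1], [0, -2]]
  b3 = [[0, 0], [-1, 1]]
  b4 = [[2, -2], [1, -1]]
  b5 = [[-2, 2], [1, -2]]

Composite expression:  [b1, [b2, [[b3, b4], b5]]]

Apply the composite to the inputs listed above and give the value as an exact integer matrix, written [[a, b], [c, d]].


[[-28, -28], [0, 28]]

[b3, b4] = [[-2, 2], [-2, 2]]
[[b3, b4], b5] = [[6, -8], [4, -6]]
[b2, [[b3, b4], b5]] = [[4, -28], [-8, -4]]
[b1, [b2, [[b3, b4], b5]]] = [[-28, -28], [0, 28]]


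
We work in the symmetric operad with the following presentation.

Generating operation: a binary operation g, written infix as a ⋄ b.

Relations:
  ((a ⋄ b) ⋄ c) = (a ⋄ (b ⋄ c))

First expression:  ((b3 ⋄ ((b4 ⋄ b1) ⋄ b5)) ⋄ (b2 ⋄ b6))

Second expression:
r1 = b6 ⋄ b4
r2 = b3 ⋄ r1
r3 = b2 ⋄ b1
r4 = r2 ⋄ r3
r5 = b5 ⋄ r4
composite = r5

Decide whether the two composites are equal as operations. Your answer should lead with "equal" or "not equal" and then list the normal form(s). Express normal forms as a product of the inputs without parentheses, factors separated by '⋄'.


Reducing the first expression gives b3 ⋄ b4 ⋄ b1 ⋄ b5 ⋄ b2 ⋄ b6
Reducing the second expression gives b5 ⋄ b3 ⋄ b6 ⋄ b4 ⋄ b2 ⋄ b1
The forms do not match — not equal.

not equal: they reduce to b3 ⋄ b4 ⋄ b1 ⋄ b5 ⋄ b2 ⋄ b6 and b5 ⋄ b3 ⋄ b6 ⋄ b4 ⋄ b2 ⋄ b1


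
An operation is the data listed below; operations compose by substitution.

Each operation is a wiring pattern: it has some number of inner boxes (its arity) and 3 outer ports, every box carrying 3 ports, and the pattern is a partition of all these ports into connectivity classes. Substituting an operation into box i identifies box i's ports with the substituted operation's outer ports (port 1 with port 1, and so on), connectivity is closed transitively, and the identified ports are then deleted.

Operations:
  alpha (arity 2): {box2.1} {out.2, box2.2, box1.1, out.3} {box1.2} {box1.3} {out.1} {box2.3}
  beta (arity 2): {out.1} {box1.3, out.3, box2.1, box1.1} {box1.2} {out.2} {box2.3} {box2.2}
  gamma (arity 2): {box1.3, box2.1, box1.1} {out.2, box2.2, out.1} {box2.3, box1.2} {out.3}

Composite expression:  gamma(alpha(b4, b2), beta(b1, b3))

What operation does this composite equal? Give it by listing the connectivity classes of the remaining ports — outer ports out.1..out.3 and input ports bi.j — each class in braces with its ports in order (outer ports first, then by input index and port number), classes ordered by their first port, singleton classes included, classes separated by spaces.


Reachability decides: close wires over gamma-identified ports.
stage alpha: inputs (b4, b2), connectivity {out.1} {out.2, out.3, b2.2, b4.1} {b2.1} {b2.3} {b4.2} {b4.3}, out.j its boundary
stage beta: inputs (b1, b3), connectivity {out.1} {out.2} {out.3, b1.1, b1.3, b3.1} {b1.2} {b3.2} {b3.3}, out.j its boundary
stage gamma: inputs (b4, b2, b1, b3), connectivity {out.1, out.2} {out.3} {b1.1, b1.3, b2.2, b3.1, b4.1} {b1.2} {b2.1} {b2.3} {b3.2} {b3.3} {b4.2} {b4.3}, out.j its boundary

{out.1, out.2} {out.3} {b1.1, b1.3, b2.2, b3.1, b4.1} {b1.2} {b2.1} {b2.3} {b3.2} {b3.3} {b4.2} {b4.3}


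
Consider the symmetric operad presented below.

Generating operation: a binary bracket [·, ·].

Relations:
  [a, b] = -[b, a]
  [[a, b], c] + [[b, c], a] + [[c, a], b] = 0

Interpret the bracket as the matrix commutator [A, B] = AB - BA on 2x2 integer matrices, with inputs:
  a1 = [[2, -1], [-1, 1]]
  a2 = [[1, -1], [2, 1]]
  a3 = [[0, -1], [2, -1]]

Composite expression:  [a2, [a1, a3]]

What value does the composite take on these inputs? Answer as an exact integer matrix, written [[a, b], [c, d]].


[[3, -6], [-12, -3]]

[a1, a3] = [[-3, 0], [-3, 3]]
[a2, [a1, a3]] = [[3, -6], [-12, -3]]


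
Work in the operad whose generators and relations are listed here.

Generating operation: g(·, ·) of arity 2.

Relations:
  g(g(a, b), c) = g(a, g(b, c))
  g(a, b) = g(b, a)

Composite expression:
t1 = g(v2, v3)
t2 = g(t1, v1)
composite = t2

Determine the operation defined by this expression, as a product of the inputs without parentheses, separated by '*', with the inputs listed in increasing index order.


v1 * v2 * v3


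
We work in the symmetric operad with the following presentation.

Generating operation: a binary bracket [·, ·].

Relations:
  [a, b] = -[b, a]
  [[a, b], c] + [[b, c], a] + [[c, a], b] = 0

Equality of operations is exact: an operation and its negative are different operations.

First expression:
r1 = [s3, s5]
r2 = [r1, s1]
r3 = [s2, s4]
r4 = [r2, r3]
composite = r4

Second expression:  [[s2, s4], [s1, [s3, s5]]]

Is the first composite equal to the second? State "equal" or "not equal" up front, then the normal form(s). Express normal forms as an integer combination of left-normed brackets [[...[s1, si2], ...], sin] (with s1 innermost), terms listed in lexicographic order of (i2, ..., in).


equal: each reduces to -[[[[s1, s3], s5], s2], s4] + [[[[s1, s3], s5], s4], s2] + [[[[s1, s5], s3], s2], s4] - [[[[s1, s5], s3], s4], s2]

Reducing the first expression gives -[[[[s1, s3], s5], s2], s4] + [[[[s1, s3], s5], s4], s2] + [[[[s1, s5], s3], s2], s4] - [[[[s1, s5], s3], s4], s2]
Reducing the second expression gives -[[[[s1, s3], s5], s2], s4] + [[[[s1, s3], s5], s4], s2] + [[[[s1, s5], s3], s2], s4] - [[[[s1, s5], s3], s4], s2]
Identical normal forms: equal.


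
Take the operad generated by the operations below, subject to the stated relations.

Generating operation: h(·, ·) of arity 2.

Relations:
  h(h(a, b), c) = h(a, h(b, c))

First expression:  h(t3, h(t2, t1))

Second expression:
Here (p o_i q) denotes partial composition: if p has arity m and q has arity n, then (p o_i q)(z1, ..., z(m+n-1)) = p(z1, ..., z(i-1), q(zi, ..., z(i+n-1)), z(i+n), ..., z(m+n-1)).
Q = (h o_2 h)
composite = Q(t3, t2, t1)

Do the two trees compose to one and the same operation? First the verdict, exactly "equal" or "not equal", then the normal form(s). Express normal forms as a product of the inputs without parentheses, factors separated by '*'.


Reducing the first expression gives t3 * t2 * t1
Reducing the second expression gives t3 * t2 * t1
The forms coincide; equal.

equal — both sides give t3 * t2 * t1


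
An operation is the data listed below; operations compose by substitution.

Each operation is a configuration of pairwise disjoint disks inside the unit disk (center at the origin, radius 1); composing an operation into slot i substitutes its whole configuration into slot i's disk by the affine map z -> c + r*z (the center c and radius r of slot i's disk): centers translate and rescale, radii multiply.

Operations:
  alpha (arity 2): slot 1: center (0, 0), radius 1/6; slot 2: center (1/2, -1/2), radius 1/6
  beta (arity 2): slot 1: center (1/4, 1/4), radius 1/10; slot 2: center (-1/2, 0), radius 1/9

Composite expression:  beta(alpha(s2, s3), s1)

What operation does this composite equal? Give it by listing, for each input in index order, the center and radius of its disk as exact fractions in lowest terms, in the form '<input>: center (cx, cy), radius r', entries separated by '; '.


Follow each s-input down from beta: c' goes to c + r*c', radius to r*r'.
tracing s2 down its 2-map path: center (1/4, 1/4), radius 1/60
tracing s3 down its 2-map path: center (3/10, 1/5), radius 1/60
tracing s1 down its 1-map path: center (-1/2, 0), radius 1/9

s1: center (-1/2, 0), radius 1/9; s2: center (1/4, 1/4), radius 1/60; s3: center (3/10, 1/5), radius 1/60


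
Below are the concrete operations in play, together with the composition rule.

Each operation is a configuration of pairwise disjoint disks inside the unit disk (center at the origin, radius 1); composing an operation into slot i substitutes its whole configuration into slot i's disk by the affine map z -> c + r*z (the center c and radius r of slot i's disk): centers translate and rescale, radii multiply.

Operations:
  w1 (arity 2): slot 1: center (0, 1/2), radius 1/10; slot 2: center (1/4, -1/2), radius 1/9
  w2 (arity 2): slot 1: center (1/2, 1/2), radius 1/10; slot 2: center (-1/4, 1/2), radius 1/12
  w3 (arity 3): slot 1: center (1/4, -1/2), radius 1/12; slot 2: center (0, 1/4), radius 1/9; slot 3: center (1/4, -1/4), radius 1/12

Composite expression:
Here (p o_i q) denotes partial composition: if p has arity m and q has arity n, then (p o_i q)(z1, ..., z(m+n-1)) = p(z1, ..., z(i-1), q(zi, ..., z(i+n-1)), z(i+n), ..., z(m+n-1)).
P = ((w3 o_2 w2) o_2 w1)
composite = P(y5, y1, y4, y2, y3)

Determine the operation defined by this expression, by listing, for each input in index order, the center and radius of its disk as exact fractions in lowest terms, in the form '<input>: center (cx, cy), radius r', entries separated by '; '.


Only the slot chain above each y matters under w3; compose those maps.
input y5: applying the 1 nested substitution gives center (1/4, -1/2), radius 1/12
input y1: applying the 3 nested substitutions gives center (1/18, 14/45), radius 1/900
input y4: applying the 3 nested substitutions gives center (7/120, 3/10), radius 1/810
input y2: applying the 2 nested substitutions gives center (-1/36, 11/36), radius 1/108
input y3: applying the 1 nested substitution gives center (1/4, -1/4), radius 1/12

y1: center (1/18, 14/45), radius 1/900; y2: center (-1/36, 11/36), radius 1/108; y3: center (1/4, -1/4), radius 1/12; y4: center (7/120, 3/10), radius 1/810; y5: center (1/4, -1/2), radius 1/12


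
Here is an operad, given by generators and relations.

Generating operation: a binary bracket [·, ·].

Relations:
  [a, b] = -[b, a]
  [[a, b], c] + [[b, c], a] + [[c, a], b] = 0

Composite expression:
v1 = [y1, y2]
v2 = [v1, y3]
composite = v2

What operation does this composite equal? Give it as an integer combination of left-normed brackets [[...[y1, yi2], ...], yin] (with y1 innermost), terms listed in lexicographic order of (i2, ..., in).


Antisymmetry and Jacobi reduce to y1-anchored left-normed brackets.
Composite bracket: [[y1, y2], y3]
Full expansion: 4 signed words from ab - ba (2^2 = 4).
The y1-initial words carry the normal form:
  word y1y2y3 has sign +1, contributing +[[y1, y2], y3]

[[y1, y2], y3]


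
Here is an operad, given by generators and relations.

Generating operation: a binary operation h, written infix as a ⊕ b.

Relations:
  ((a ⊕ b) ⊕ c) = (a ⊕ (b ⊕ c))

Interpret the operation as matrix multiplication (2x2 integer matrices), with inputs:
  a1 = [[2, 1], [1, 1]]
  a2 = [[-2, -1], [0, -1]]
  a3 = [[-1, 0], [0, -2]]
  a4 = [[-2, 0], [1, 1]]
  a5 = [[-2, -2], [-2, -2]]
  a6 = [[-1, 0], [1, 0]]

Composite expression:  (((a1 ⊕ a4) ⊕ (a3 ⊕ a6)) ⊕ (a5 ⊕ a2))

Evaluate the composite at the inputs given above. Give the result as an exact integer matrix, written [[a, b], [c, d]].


(a1 ⊕ a4) = [[-3, 1], [-1, 1]]
(a3 ⊕ a6) = [[1, 0], [-2, 0]]
((a1 ⊕ a4) ⊕ (a3 ⊕ a6)) = [[-5, 0], [-3, 0]]
(a5 ⊕ a2) = [[4, 4], [4, 4]]
(((a1 ⊕ a4) ⊕ (a3 ⊕ a6)) ⊕ (a5 ⊕ a2)) = [[-20, -20], [-12, -12]]

[[-20, -20], [-12, -12]]


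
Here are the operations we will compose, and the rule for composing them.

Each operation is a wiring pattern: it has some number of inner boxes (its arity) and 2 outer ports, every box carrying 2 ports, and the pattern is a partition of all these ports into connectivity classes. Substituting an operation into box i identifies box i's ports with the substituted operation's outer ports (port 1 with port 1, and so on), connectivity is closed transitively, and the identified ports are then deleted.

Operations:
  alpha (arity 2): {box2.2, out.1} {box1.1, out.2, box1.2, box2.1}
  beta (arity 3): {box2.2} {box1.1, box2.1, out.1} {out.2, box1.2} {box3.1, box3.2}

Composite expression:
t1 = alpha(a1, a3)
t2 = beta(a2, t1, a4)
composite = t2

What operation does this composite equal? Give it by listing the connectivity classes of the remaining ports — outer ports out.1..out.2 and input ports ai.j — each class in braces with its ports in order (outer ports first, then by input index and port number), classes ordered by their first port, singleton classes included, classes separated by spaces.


{out.1, a2.1, a3.2} {out.2, a2.2} {a1.1, a1.2, a3.1} {a4.1, a4.2}

After gluing at beta, chains via deleted ports link the a-ports.
through alpha, on inputs (a1, a3): {out.1, a3.2} {out.2, a1.1, a1.2, a3.1} (out.j = stage outer ports)
through beta, on inputs (a2, a1, a3, a4): {out.1, a2.1, a3.2} {out.2, a2.2} {a1.1, a1.2, a3.1} {a4.1, a4.2} (out.j = stage outer ports)


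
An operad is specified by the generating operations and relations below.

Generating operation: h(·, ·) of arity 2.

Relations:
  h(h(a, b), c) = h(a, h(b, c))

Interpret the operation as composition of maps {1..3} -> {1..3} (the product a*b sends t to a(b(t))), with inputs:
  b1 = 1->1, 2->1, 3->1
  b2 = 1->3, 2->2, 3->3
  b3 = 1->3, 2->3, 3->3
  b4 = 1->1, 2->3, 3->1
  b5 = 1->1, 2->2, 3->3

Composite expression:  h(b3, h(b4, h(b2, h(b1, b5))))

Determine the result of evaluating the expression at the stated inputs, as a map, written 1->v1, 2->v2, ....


h(b1, b5) = 1->1, 2->1, 3->1
h(b2, h(b1, b5)) = 1->3, 2->3, 3->3
h(b4, h(b2, h(b1, b5))) = 1->1, 2->1, 3->1
h(b3, h(b4, h(b2, h(b1, b5)))) = 1->3, 2->3, 3->3

1->3, 2->3, 3->3


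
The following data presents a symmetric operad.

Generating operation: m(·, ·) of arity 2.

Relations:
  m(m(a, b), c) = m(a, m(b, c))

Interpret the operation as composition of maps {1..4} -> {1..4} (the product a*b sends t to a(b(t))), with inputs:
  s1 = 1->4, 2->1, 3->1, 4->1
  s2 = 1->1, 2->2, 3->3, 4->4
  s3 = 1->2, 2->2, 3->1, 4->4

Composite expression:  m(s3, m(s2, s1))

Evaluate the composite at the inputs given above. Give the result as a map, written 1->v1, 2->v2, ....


1->4, 2->2, 3->2, 4->2

m(s2, s1) = 1->4, 2->1, 3->1, 4->1
m(s3, m(s2, s1)) = 1->4, 2->2, 3->2, 4->2


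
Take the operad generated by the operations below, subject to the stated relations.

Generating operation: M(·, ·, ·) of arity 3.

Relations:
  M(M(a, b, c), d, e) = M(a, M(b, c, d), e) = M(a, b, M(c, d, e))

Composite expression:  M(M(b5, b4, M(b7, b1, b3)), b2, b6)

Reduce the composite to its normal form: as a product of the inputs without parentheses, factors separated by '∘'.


Key point: M is associative — brackets drop, the b-order remains.
M(b7, b1, b3) reduces to b7 ∘ b1 ∘ b3
M(b5, b4, M(b7, b1, b3)) reduces to b5 ∘ b4 ∘ b7 ∘ b1 ∘ b3
M(M(b5, b4, M(b7, b1, b3)), b2, b6) reduces to b5 ∘ b4 ∘ b7 ∘ b1 ∘ b3 ∘ b2 ∘ b6

b5 ∘ b4 ∘ b7 ∘ b1 ∘ b3 ∘ b2 ∘ b6


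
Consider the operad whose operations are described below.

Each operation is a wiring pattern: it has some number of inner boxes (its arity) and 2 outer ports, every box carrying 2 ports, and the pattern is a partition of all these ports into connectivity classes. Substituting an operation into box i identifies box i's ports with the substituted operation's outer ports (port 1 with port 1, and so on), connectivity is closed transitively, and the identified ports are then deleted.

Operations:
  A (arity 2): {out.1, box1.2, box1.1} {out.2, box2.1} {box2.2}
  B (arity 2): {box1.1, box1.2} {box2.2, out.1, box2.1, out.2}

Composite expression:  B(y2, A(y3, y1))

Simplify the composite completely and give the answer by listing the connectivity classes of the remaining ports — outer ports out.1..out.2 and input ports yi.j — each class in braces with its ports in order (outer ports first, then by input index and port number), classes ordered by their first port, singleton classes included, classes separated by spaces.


{out.1, out.2, y1.1, y3.1, y3.2} {y1.2} {y2.1, y2.2}

Two ports join when wires chain via B-identified ports.
the subtree at A composes to {out.1, y3.1, y3.2} {out.2, y1.1} {y1.2} on (y3, y1); out.j = own outer ports
the subtree at B composes to {out.1, out.2, y1.1, y3.1, y3.2} {y1.2} {y2.1, y2.2} on (y2, y3, y1); out.j = own outer ports


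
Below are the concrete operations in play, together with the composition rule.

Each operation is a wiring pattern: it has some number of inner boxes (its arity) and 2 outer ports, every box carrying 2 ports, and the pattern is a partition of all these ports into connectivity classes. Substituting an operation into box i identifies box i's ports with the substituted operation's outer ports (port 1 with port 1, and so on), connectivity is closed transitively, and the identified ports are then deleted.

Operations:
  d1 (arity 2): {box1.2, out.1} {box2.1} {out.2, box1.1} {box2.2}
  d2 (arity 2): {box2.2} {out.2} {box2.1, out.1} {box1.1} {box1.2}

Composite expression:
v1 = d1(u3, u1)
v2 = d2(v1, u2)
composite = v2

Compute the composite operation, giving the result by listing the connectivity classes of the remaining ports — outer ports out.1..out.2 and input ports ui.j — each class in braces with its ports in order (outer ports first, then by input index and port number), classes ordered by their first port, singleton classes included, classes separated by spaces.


Treat the ports identified at d2 as solder joints: merge, then drop.
composing d1 on (u3, u1), with out.j its own outer ports: {out.1, u3.2} {out.2, u3.1} {u1.1} {u1.2}
composing d2 on (u3, u1, u2), with out.j its own outer ports: {out.1, u2.1} {out.2} {u1.1} {u1.2} {u2.2} {u3.1} {u3.2}

{out.1, u2.1} {out.2} {u1.1} {u1.2} {u2.2} {u3.1} {u3.2}


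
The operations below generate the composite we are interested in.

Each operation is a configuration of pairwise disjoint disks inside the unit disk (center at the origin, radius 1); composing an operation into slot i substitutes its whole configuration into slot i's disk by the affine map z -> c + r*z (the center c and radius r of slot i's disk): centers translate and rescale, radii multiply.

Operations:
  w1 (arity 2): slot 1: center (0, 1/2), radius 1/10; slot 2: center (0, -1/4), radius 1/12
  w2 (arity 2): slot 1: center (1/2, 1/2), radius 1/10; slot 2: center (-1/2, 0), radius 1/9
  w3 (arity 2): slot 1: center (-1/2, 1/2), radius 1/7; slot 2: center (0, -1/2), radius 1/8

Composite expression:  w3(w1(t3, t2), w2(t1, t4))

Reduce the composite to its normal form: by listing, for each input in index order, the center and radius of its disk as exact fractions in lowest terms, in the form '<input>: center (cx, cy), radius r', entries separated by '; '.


t1: center (1/16, -7/16), radius 1/80; t2: center (-1/2, 13/28), radius 1/84; t3: center (-1/2, 4/7), radius 1/70; t4: center (-1/16, -1/2), radius 1/72

Each t-disk chains the slot maps above it in w3; radii multiply.
input t3: composing its 2 substitution steps yields center (-1/2, 4/7), radius 1/70
input t2: composing its 2 substitution steps yields center (-1/2, 13/28), radius 1/84
input t1: composing its 2 substitution steps yields center (1/16, -7/16), radius 1/80
input t4: composing its 2 substitution steps yields center (-1/16, -1/2), radius 1/72


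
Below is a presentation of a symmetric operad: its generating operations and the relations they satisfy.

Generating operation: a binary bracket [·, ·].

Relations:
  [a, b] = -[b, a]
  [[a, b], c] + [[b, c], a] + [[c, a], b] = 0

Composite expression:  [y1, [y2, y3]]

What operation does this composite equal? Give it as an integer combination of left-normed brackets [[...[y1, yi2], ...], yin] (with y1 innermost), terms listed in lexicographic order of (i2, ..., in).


[[y1, y2], y3] - [[y1, y3], y2]

Antisymmetry and Jacobi reduce to y1-anchored left-normed brackets.
Composite bracket: [y1, [y2, y3]]
The bracket unfolds into 4 signed words via [a, b] = ab - ba (2^2 = 4).
Collect the words opening with y1:
  sign of y1y2y3 is +1, so it contributes +[[y1, y2], y3]
  sign of y1y3y2 is -1, so it contributes -[[y1, y3], y2]


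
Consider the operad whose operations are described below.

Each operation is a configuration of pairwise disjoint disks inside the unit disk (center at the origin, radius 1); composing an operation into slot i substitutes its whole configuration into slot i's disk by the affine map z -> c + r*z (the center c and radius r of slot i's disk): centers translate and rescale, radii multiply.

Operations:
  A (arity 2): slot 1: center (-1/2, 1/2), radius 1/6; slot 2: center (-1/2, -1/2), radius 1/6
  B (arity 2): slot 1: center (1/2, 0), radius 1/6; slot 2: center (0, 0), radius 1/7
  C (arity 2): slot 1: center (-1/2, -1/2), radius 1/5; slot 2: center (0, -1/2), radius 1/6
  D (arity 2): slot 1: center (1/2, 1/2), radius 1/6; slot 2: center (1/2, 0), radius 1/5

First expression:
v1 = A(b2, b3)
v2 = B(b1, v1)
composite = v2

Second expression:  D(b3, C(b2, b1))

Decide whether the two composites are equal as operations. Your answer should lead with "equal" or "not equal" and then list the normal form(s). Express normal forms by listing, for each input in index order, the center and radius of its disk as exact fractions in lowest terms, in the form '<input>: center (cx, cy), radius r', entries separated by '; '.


not equal: they reduce to b1: center (1/2, 0), radius 1/6; b2: center (-1/14, 1/14), radius 1/42; b3: center (-1/14, -1/14), radius 1/42 and b1: center (1/2, -1/10), radius 1/30; b2: center (2/5, -1/10), radius 1/25; b3: center (1/2, 1/2), radius 1/6

The first composite normalizes to b1: center (1/2, 0), radius 1/6; b2: center (-1/14, 1/14), radius 1/42; b3: center (-1/14, -1/14), radius 1/42
The second composite normalizes to b1: center (1/2, -1/10), radius 1/30; b2: center (2/5, -1/10), radius 1/25; b3: center (1/2, 1/2), radius 1/6
The forms do not match — not equal.


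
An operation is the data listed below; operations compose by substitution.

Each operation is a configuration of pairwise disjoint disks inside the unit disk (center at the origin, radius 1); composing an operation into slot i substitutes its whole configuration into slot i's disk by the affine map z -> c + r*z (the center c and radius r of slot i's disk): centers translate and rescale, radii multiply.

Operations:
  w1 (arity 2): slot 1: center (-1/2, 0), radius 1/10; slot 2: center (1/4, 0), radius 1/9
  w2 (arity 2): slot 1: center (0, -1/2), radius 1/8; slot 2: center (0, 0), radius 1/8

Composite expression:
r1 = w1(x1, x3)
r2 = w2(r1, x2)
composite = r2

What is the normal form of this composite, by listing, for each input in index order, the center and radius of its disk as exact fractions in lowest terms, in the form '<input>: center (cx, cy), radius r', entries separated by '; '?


x1: center (-1/16, -1/2), radius 1/80; x2: center (0, 0), radius 1/8; x3: center (1/32, -1/2), radius 1/72

Below w2, radii multiply path by path; the x-disk centers shift.
tracing x1 down its 2-map path: center (-1/16, -1/2), radius 1/80
tracing x3 down its 2-map path: center (1/32, -1/2), radius 1/72
tracing x2 down its 1-map path: center (0, 0), radius 1/8


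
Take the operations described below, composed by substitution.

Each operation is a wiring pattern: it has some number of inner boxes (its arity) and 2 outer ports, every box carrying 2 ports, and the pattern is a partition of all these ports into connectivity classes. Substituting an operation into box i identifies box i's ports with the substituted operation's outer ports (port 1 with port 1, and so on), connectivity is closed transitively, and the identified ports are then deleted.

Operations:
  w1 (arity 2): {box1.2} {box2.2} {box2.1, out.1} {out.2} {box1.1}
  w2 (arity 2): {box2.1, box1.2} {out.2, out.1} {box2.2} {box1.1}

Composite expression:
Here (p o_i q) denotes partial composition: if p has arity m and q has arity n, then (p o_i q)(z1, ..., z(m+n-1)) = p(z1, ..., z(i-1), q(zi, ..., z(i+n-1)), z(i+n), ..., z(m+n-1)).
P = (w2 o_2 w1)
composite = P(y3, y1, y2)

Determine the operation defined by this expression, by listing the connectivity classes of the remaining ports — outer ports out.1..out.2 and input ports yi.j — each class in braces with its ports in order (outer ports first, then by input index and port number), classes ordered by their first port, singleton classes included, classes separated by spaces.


{out.1, out.2} {y1.1} {y1.2} {y2.1, y3.2} {y2.2} {y3.1}

Substituting into w2 glues patterns; closure does the rest.
w1 over (y1, y2) gives {out.1, y2.1} {out.2} {y1.1} {y1.2} {y2.2}, out.j being that stage's outer ports
w2 over (y3, y1, y2) gives {out.1, out.2} {y1.1} {y1.2} {y2.1, y3.2} {y2.2} {y3.1}, out.j being that stage's outer ports


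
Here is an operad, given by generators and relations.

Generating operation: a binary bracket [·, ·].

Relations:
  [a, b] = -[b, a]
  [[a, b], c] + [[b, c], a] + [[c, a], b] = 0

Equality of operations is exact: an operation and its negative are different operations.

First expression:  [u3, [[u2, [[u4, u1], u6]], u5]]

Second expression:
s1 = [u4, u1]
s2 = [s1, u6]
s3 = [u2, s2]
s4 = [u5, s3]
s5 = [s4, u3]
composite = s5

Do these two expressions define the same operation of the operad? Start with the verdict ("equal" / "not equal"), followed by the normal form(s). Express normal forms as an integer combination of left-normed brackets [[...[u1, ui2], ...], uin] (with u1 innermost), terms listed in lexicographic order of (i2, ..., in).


In normal form, the first expression is -[[[[[u1, u4], u6], u2], u5], u3]
In normal form, the second expression is -[[[[[u1, u4], u6], u2], u5], u3]
Same normal form: equal.

equal; the common form is -[[[[[u1, u4], u6], u2], u5], u3]


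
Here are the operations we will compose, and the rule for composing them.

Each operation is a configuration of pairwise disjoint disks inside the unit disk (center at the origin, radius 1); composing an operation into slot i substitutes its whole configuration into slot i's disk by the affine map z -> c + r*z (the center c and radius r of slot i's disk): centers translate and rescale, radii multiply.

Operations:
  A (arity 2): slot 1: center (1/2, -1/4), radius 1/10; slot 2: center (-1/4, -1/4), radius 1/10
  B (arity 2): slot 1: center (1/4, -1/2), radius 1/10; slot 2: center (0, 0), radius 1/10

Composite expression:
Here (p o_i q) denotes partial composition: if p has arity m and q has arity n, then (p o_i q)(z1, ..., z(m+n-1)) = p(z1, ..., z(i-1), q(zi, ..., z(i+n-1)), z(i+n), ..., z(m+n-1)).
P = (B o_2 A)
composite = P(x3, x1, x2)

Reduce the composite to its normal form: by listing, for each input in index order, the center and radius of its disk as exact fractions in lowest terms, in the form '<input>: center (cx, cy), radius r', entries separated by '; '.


x1: center (1/20, -1/40), radius 1/100; x2: center (-1/40, -1/40), radius 1/100; x3: center (1/4, -1/2), radius 1/10


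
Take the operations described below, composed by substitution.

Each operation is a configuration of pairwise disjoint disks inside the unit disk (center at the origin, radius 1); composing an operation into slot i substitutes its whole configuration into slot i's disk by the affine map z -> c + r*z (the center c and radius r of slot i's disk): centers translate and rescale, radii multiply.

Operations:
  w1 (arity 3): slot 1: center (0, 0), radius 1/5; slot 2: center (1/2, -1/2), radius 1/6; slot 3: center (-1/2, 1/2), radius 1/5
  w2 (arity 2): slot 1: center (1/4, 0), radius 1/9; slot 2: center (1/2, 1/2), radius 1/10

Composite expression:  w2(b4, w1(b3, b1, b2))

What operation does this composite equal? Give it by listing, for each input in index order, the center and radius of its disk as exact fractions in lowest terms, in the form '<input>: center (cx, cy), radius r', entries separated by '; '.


b1: center (11/20, 9/20), radius 1/60; b2: center (9/20, 11/20), radius 1/50; b3: center (1/2, 1/2), radius 1/50; b4: center (1/4, 0), radius 1/9
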